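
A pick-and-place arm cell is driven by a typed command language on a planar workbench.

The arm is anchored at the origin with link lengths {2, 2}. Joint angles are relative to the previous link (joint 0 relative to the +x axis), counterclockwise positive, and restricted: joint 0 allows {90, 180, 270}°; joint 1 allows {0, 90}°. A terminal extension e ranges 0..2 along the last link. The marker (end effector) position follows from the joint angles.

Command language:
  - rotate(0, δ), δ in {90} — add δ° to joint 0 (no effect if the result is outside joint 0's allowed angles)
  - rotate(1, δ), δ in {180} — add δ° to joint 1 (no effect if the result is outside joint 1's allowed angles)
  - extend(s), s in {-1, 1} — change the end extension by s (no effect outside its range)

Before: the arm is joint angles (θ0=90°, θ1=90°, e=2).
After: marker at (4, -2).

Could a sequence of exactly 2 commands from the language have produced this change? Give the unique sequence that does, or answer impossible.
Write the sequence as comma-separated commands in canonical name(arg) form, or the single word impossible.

t0: joint angles (θ0=90°, θ1=90°, e=2)
step 1 (rotate(0, 90)): joint angles (θ0=180°, θ1=90°, e=2)
step 2 (rotate(0, 90)): joint angles (θ0=270°, θ1=90°, e=2)
no rival 2-sequence matches.

rotate(0, 90), rotate(0, 90)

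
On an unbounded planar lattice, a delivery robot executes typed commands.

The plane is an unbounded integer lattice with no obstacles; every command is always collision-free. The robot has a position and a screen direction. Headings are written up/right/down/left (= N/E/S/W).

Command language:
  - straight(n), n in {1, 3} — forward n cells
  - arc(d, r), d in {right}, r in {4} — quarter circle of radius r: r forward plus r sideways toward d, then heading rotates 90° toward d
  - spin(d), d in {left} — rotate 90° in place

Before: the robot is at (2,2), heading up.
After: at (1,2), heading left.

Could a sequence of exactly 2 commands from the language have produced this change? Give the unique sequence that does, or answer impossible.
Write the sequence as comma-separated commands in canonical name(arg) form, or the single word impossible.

spin(left), straight(1)

key: running straight(1) before spin(left) would end elsewhere — order is forced
from: at (2,2), heading up
step 1 (spin(left)): at (2,2), heading left
step 2 (straight(1)): at (1,2), heading left
no other 2-command option fits: unique.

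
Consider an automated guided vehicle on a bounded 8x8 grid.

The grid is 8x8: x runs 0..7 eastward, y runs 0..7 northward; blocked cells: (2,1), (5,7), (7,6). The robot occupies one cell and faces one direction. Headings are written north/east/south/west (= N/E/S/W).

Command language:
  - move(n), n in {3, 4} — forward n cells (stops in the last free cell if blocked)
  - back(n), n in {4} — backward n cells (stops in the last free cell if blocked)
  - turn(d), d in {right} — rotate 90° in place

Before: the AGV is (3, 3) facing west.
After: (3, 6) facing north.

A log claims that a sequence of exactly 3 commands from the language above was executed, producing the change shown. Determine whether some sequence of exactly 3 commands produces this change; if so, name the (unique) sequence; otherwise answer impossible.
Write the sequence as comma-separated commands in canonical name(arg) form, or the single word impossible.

impossible

every 3-command combo misses the target.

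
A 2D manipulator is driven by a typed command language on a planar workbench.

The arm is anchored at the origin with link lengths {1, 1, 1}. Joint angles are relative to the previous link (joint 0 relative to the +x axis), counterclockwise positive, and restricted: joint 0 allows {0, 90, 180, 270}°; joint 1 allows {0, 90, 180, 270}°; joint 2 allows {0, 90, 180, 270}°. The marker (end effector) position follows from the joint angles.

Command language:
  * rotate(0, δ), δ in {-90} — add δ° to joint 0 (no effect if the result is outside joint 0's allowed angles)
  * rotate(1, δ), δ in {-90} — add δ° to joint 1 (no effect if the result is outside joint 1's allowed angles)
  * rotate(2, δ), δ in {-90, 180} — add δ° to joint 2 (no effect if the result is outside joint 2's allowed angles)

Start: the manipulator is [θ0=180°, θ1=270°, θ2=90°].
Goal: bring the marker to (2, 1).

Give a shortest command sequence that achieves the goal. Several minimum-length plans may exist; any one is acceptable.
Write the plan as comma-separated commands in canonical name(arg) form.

from: [θ0=180°, θ1=270°, θ2=90°]
1. rotate(0, -90) → [θ0=90°, θ1=270°, θ2=90°]
2. rotate(2, -90) → [θ0=90°, θ1=270°, θ2=0°]
no 1-step plan works, so 2 is optimal.

rotate(0, -90), rotate(2, -90)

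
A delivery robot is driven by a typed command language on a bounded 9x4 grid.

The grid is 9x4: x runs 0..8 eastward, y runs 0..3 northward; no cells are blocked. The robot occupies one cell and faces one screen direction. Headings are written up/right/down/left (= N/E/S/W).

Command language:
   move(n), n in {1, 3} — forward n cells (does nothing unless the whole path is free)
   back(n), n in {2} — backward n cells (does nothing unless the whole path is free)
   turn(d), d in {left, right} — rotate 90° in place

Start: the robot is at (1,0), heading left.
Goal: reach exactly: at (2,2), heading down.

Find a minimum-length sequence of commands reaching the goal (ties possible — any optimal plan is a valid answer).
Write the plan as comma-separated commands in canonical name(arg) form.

start: at (1,0), heading left
t=1 move(1) ⇒ at (0,0), heading left
t=2 back(2) ⇒ at (2,0), heading left
t=3 turn(left) ⇒ at (2,0), heading down
t=4 back(2) ⇒ at (2,2), heading down
minimal: 4 command(s), checked below 4.

move(1), back(2), turn(left), back(2)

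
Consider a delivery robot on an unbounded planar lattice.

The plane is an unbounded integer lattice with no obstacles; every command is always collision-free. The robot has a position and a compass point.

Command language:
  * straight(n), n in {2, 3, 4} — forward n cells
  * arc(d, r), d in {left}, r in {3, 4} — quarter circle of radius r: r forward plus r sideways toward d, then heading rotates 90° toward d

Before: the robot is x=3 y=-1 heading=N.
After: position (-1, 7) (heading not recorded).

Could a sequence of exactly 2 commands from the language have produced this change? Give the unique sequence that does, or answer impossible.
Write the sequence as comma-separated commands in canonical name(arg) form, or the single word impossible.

key: order matters: swapping straight(4) and arc(left, 4) lands elsewhere
t0: x=3 y=-1 heading=N
[1] after straight(4): x=3 y=3 heading=N
[2] after arc(left, 4): x=-1 y=7 heading=W
uniquely the one of 25 2-step routes that fits.

straight(4), arc(left, 4)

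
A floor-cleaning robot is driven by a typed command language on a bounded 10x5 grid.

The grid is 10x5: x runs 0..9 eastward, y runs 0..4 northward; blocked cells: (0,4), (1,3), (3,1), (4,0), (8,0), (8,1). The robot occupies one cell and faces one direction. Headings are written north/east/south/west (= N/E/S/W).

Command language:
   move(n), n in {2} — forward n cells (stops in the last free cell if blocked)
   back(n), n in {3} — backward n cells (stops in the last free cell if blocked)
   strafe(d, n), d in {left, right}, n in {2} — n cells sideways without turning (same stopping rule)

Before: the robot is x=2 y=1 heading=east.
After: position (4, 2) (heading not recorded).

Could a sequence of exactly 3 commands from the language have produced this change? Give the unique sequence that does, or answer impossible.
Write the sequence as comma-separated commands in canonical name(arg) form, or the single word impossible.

strafe(right, 2), strafe(left, 2), move(2)

key: strafe(right, 2) runs into the grid edge before its full distance
begin: x=2 y=1 heading=east
1. strafe(right, 2) → x=2 y=0 heading=east
2. strafe(left, 2) → x=2 y=2 heading=east
3. move(2) → x=4 y=2 heading=east
no rival 3-sequence matches.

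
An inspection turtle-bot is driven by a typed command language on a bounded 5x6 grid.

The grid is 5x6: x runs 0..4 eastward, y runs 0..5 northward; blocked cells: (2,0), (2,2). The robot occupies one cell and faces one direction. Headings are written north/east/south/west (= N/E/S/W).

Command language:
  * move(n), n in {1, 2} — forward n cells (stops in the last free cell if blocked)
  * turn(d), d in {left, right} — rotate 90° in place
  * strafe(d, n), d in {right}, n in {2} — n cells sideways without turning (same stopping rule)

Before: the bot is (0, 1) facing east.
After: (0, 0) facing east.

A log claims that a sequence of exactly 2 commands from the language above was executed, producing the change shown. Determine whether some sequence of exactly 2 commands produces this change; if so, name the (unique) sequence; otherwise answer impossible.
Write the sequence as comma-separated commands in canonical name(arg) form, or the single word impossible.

strafe(right, 2), strafe(right, 2)

key: heading stays E — no command in the sequence turns
begin: (0, 1) facing east
[1] after strafe(right, 2): (0, 0) facing east
[2] after strafe(right, 2): (0, 0) facing east
no other 2-command option fits: unique.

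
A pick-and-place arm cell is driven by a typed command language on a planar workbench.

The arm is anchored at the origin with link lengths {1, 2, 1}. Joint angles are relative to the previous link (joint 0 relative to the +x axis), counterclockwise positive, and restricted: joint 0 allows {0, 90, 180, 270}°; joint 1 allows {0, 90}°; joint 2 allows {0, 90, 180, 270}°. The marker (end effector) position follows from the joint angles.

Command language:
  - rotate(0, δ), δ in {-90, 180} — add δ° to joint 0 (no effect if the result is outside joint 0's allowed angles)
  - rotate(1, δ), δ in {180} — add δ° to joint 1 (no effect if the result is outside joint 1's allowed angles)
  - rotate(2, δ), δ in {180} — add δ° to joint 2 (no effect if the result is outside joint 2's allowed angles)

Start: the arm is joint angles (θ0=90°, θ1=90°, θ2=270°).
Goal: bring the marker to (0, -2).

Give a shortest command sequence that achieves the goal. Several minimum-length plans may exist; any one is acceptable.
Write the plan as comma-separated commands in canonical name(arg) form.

begin: joint angles (θ0=90°, θ1=90°, θ2=270°)
step 1 (rotate(0, -90)): joint angles (θ0=0°, θ1=90°, θ2=270°)
step 2 (rotate(0, 180)): joint angles (θ0=180°, θ1=90°, θ2=270°)
step 3 (rotate(2, 180)): joint angles (θ0=180°, θ1=90°, θ2=90°)
no 2-step plan works, so 3 is optimal.

rotate(0, -90), rotate(0, 180), rotate(2, 180)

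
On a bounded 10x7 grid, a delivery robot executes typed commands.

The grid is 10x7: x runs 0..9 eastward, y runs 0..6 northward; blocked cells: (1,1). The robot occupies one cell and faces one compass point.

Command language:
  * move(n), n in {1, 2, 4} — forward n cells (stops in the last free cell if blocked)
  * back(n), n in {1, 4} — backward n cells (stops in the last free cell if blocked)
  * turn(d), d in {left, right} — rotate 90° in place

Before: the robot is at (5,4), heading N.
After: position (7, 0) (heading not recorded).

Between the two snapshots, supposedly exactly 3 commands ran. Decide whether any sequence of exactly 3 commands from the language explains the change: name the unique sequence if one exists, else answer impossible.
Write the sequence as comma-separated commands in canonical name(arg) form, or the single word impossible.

back(4), turn(right), move(2)

key: order matters: swapping back(4) and move(2) lands elsewhere
begin: at (5,4), heading N
step 1 (back(4)): at (5,0), heading N
step 2 (turn(right)): at (5,0), heading E
step 3 (move(2)): at (7,0), heading E
no other 3-command option fits: unique.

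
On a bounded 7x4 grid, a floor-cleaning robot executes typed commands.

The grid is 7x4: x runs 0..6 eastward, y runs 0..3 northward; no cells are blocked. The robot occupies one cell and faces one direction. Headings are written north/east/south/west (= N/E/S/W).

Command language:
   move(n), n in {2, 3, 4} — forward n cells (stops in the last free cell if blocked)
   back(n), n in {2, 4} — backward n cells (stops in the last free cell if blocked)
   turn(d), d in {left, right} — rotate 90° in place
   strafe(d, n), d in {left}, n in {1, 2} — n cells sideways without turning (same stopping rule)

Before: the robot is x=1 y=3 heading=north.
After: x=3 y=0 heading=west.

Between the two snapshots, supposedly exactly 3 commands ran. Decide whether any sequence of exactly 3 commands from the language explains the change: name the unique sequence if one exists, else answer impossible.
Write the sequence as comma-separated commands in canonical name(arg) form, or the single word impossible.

key: position moved to (3,0) AND the heading swung to W — translation plus rotation needed
begin: x=1 y=3 heading=north
[1] after back(4): x=1 y=0 heading=north
[2] after turn(left): x=1 y=0 heading=west
[3] after back(2): x=3 y=0 heading=west
all 729 alternatives checked — unique.

back(4), turn(left), back(2)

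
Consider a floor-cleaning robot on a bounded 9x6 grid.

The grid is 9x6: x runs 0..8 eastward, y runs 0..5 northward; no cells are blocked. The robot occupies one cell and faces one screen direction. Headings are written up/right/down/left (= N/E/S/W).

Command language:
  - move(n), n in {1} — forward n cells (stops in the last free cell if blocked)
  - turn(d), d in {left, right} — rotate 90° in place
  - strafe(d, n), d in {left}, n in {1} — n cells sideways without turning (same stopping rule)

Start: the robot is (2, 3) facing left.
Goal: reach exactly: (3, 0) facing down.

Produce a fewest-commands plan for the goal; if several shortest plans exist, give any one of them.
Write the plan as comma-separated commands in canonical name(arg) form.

start: (2, 3) facing left
[1] after turn(left): (2, 3) facing down
[2] after move(1): (2, 2) facing down
[3] after move(1): (2, 1) facing down
[4] after move(1): (2, 0) facing down
[5] after strafe(left, 1): (3, 0) facing down
shorter routes all fall short; 5 is best.

turn(left), move(1), move(1), move(1), strafe(left, 1)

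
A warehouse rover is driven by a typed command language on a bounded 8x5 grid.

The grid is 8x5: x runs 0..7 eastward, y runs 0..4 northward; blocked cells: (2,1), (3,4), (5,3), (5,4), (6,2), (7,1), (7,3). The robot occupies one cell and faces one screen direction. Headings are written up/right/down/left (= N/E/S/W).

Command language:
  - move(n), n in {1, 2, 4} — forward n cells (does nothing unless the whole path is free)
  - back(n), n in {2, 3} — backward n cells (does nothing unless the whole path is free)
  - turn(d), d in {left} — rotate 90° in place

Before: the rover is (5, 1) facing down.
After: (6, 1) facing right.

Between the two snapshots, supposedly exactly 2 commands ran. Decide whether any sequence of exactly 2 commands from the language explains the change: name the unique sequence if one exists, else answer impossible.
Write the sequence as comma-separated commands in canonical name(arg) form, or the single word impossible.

key: running move(1) before turn(left) would end elsewhere — order is forced
start: (5, 1) facing down
step 1 (turn(left)): (5, 1) facing right
step 2 (move(1)): (6, 1) facing right
no rival 2-sequence matches.

turn(left), move(1)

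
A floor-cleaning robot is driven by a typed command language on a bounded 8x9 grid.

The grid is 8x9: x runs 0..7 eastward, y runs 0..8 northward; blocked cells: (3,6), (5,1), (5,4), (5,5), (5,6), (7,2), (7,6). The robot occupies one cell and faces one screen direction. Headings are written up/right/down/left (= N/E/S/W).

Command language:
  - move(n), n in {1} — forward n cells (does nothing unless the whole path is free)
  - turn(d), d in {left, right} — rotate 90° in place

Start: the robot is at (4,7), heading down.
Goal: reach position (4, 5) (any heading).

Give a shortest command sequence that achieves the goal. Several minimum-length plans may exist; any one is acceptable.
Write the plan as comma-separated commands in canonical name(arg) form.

move(1), move(1)

begin: at (4,7), heading down
t=1 move(1) ⇒ at (4,6), heading down
t=2 move(1) ⇒ at (4,5), heading down
nothing shorter than 2 reaches the goal.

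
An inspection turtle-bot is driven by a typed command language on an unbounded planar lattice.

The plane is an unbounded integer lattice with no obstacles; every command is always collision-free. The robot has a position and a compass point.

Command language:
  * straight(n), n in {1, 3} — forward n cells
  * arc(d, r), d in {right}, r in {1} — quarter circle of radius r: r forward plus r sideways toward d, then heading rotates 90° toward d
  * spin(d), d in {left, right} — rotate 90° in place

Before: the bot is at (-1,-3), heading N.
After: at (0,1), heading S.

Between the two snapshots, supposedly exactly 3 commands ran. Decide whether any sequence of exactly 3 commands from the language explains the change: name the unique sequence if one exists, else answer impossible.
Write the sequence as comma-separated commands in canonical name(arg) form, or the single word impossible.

key: cell and facing (now S) both changed — the 3 commands mix motion and turning
initial: at (-1,-3), heading N
[1] after straight(3): at (-1,0), heading N
[2] after arc(right, 1): at (0,1), heading E
[3] after spin(right): at (0,1), heading S
no other 3-command option fits: unique.

straight(3), arc(right, 1), spin(right)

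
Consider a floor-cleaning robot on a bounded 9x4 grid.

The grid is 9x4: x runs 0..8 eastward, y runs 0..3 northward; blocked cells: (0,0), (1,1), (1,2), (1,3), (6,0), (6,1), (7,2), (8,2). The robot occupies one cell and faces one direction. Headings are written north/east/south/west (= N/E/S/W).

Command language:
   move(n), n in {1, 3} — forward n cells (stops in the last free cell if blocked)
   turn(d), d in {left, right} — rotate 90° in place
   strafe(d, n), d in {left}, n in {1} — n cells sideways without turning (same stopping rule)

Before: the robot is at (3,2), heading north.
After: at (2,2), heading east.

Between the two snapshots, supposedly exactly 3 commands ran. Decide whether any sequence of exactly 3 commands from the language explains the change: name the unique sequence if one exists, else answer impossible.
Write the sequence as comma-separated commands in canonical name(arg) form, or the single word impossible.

key: cell and facing (now E) both changed — the 3 commands mix motion and turning
start: at (3,2), heading north
1. strafe(left, 1) → at (2,2), heading north
2. strafe(left, 1) → at (2,2), heading north
3. turn(right) → at (2,2), heading east
no rival 3-sequence matches.

strafe(left, 1), strafe(left, 1), turn(right)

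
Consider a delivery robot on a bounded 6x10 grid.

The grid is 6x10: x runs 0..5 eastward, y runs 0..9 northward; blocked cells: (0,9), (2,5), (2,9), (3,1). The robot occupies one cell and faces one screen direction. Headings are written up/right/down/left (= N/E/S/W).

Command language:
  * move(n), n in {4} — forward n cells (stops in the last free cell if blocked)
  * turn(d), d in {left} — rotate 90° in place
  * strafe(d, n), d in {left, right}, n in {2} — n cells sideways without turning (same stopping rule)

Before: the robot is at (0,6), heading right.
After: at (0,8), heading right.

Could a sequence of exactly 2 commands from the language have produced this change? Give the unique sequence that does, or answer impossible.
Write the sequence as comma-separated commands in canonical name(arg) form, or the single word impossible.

strafe(left, 2), strafe(left, 2)

key: still facing E at the end — nothing in the sequence rotates
start: at (0,6), heading right
step 1 (strafe(left, 2)): at (0,8), heading right
step 2 (strafe(left, 2)): at (0,8), heading right
no other 2-command option fits: unique.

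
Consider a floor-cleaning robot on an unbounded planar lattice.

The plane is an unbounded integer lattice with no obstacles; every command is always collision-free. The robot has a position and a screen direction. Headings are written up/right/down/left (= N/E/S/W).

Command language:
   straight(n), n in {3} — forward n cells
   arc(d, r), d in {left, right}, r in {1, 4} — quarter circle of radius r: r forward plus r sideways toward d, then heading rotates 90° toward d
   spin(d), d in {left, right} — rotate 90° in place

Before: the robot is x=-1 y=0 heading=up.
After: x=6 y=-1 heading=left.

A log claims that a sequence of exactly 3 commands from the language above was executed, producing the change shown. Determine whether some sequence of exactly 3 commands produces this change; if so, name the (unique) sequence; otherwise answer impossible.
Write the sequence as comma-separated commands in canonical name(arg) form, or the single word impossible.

arc(right, 4), arc(right, 4), arc(right, 1)

key: running arc(right, 1) before arc(right, 4) would end elsewhere — order is forced
from: x=-1 y=0 heading=up
1. arc(right, 4) → x=3 y=4 heading=right
2. arc(right, 4) → x=7 y=0 heading=down
3. arc(right, 1) → x=6 y=-1 heading=left
all 343 alternatives checked — unique.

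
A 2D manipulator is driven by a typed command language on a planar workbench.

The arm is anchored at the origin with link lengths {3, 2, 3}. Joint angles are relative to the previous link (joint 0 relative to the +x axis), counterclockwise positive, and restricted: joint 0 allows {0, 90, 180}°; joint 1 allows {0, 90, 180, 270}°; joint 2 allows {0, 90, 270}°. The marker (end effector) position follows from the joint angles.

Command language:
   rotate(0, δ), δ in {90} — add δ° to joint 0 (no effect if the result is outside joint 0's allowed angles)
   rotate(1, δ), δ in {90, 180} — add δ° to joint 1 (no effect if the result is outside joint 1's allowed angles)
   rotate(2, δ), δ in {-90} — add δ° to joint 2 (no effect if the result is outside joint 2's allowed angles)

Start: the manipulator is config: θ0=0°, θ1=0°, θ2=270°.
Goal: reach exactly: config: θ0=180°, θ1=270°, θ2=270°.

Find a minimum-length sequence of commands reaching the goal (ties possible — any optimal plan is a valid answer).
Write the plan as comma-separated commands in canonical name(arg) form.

rotate(0, 90), rotate(0, 90), rotate(1, 90), rotate(1, 180)

from: config: θ0=0°, θ1=0°, θ2=270°
[1] after rotate(0, 90): config: θ0=90°, θ1=0°, θ2=270°
[2] after rotate(0, 90): config: θ0=180°, θ1=0°, θ2=270°
[3] after rotate(1, 90): config: θ0=180°, θ1=90°, θ2=270°
[4] after rotate(1, 180): config: θ0=180°, θ1=270°, θ2=270°
nothing shorter than 4 reaches the goal.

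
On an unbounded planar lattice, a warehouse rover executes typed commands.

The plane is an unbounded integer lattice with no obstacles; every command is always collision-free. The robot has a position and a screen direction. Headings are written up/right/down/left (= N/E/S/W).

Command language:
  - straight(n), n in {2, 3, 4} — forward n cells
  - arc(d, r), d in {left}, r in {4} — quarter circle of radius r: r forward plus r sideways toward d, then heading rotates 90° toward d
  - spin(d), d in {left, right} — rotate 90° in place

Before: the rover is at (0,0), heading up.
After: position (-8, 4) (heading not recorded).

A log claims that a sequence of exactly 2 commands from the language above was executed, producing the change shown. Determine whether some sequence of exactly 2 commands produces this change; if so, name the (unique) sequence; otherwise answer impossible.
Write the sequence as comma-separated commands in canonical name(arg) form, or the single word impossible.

key: order matters: swapping arc(left, 4) and straight(4) lands elsewhere
begin: at (0,0), heading up
1. arc(left, 4) → at (-4,4), heading left
2. straight(4) → at (-8,4), heading left
all 36 alternatives checked — unique.

arc(left, 4), straight(4)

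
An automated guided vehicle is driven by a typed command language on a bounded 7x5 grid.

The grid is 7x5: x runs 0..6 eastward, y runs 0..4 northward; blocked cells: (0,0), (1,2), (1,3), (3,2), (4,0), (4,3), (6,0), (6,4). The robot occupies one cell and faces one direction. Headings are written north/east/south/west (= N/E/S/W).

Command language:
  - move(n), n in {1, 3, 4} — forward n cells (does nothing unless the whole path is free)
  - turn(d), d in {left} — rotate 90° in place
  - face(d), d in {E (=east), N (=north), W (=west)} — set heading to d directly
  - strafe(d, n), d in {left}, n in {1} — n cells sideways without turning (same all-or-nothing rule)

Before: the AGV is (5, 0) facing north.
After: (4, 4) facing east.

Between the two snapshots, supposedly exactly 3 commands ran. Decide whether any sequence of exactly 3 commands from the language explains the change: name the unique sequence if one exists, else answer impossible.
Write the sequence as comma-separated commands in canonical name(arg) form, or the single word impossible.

key: running face(E) before move(4) would end elsewhere — order is forced
start: (5, 0) facing north
[1] after move(4): (5, 4) facing north
[2] after strafe(left, 1): (4, 4) facing north
[3] after face(E): (4, 4) facing east
all 512 alternatives checked — unique.

move(4), strafe(left, 1), face(E)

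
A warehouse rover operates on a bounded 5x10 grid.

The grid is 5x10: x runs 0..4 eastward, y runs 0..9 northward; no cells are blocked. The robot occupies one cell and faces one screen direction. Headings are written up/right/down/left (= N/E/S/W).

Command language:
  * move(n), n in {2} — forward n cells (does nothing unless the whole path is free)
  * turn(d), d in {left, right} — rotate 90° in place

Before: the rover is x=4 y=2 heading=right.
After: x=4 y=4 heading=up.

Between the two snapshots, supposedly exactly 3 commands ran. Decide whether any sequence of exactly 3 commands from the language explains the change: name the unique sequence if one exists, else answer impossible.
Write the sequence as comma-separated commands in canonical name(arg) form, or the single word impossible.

key: cell and facing (now N) both changed — the 3 commands mix motion and turning
initial: x=4 y=2 heading=right
[1] after move(2): x=4 y=2 heading=right
[2] after turn(left): x=4 y=2 heading=up
[3] after move(2): x=4 y=4 heading=up
all 27 alternatives checked — unique.

move(2), turn(left), move(2)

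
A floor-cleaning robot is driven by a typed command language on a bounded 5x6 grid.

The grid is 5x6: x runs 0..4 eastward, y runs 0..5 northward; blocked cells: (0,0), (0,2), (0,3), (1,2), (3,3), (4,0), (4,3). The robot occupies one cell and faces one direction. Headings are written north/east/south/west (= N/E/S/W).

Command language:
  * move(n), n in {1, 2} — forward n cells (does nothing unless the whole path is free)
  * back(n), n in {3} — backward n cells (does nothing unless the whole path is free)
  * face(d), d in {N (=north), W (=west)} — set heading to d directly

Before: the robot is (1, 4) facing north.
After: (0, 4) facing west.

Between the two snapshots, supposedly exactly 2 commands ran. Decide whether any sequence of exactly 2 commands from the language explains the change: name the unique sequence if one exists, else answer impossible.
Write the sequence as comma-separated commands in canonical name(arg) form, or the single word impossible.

face(W), move(1)

key: cell and facing (now W) both changed — the 2 commands mix motion and turning
initial: (1, 4) facing north
t=1 face(W) ⇒ (1, 4) facing west
t=2 move(1) ⇒ (0, 4) facing west
no other 2-command option fits: unique.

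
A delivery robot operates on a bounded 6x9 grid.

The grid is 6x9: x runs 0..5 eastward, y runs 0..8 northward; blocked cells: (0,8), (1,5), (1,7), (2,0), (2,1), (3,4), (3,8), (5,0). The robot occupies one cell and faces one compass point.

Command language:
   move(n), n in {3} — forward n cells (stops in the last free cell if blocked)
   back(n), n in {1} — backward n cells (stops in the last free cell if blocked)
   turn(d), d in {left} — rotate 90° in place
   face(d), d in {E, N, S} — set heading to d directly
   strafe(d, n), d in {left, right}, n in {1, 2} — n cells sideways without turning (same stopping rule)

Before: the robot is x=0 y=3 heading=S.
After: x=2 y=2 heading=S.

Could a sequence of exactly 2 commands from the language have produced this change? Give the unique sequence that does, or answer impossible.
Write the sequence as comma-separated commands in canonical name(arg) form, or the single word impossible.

strafe(left, 2), move(3)

key: heading stays S — no command in the sequence turns
start: x=0 y=3 heading=S
t=1 strafe(left, 2) ⇒ x=2 y=3 heading=S
t=2 move(3) ⇒ x=2 y=2 heading=S
no rival 2-sequence matches.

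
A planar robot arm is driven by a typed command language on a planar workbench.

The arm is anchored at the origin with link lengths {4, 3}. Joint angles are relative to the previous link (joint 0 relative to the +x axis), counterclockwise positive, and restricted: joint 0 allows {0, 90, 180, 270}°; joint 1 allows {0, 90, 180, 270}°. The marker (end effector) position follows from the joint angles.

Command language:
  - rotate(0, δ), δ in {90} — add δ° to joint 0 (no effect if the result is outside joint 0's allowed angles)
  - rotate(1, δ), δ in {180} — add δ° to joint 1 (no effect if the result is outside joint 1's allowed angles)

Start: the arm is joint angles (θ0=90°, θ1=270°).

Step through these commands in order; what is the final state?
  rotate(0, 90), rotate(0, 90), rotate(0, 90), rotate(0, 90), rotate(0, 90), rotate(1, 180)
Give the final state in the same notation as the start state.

begin: joint angles (θ0=90°, θ1=270°)
1. rotate(0, 90) → joint angles (θ0=180°, θ1=270°)
2. rotate(0, 90) → joint angles (θ0=270°, θ1=270°)
3. rotate(0, 90) → joint angles (θ0=0°, θ1=270°)
4. rotate(0, 90) → joint angles (θ0=90°, θ1=270°)
5. rotate(0, 90) → joint angles (θ0=180°, θ1=270°)
6. rotate(1, 180) → joint angles (θ0=180°, θ1=90°)

joint angles (θ0=180°, θ1=90°)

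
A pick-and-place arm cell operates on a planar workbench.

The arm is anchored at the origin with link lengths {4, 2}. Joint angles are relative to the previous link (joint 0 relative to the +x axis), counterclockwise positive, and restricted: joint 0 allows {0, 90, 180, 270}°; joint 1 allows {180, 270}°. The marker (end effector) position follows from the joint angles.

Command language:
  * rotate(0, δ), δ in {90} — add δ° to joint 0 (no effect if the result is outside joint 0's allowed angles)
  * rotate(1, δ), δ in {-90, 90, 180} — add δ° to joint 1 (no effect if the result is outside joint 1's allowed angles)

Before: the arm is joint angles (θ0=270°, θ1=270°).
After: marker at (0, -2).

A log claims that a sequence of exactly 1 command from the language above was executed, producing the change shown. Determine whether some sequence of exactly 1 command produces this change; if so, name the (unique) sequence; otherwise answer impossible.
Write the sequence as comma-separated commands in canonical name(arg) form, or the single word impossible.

rotate(1, -90)

from: joint angles (θ0=270°, θ1=270°)
[1] after rotate(1, -90): joint angles (θ0=270°, θ1=180°)
no other 1-command option fits: unique.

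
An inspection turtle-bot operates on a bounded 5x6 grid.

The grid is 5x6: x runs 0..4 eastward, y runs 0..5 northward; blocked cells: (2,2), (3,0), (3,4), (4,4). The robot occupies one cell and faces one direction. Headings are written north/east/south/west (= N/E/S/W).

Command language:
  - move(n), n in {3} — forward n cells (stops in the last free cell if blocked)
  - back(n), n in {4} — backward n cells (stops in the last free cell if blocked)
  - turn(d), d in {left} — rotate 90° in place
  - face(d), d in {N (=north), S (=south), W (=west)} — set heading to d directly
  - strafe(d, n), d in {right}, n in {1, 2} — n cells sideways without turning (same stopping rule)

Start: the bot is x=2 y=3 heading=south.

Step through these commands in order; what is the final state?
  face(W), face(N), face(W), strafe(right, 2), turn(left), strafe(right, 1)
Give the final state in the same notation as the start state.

begin: x=2 y=3 heading=south
step 1 (face(W)): x=2 y=3 heading=west
step 2 (face(N)): x=2 y=3 heading=north
step 3 (face(W)): x=2 y=3 heading=west
step 4 (strafe(right, 2)): x=2 y=5 heading=west
step 5 (turn(left)): x=2 y=5 heading=south
step 6 (strafe(right, 1)): x=1 y=5 heading=south

x=1 y=5 heading=south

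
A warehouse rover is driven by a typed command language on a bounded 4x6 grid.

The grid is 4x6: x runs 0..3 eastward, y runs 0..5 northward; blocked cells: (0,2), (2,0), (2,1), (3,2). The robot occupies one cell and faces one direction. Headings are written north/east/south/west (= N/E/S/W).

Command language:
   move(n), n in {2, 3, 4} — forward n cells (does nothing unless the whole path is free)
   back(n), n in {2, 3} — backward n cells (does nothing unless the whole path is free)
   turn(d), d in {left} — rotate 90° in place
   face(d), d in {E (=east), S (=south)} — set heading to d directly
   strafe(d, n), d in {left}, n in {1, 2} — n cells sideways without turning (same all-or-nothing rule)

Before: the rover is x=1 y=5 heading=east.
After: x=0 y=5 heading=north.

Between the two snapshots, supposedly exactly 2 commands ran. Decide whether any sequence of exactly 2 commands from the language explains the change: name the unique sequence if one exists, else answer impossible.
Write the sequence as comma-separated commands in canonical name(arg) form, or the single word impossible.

key: running strafe(left, 1) before turn(left) would end elsewhere — order is forced
t0: x=1 y=5 heading=east
[1] after turn(left): x=1 y=5 heading=north
[2] after strafe(left, 1): x=0 y=5 heading=north
no rival 2-sequence matches.

turn(left), strafe(left, 1)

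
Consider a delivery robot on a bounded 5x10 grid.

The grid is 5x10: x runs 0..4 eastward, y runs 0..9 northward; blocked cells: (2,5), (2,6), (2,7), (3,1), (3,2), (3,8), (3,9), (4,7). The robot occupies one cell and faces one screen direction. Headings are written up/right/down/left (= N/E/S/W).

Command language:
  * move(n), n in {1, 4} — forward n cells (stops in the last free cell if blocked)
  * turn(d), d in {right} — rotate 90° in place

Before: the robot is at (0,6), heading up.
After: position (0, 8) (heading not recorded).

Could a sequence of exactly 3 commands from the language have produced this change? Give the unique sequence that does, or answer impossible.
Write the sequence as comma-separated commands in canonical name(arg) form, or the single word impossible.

key: running turn(right) before move(1) would end elsewhere — order is forced
initial: at (0,6), heading up
1. move(1) → at (0,7), heading up
2. move(1) → at (0,8), heading up
3. turn(right) → at (0,8), heading right
uniquely the one of 27 3-step routes that fits.

move(1), move(1), turn(right)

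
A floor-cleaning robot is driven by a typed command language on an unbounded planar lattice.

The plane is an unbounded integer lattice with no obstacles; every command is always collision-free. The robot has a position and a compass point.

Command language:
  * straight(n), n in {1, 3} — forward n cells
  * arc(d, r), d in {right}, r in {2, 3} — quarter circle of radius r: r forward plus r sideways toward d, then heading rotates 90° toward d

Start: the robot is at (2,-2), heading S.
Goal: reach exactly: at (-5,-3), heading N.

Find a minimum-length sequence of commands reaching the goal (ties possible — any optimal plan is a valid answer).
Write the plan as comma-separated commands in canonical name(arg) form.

t0: at (2,-2), heading S
t=1 arc(right, 3) ⇒ at (-1,-5), heading W
t=2 straight(1) ⇒ at (-2,-5), heading W
t=3 straight(1) ⇒ at (-3,-5), heading W
t=4 arc(right, 2) ⇒ at (-5,-3), heading N
nothing shorter than 4 reaches the goal.

arc(right, 3), straight(1), straight(1), arc(right, 2)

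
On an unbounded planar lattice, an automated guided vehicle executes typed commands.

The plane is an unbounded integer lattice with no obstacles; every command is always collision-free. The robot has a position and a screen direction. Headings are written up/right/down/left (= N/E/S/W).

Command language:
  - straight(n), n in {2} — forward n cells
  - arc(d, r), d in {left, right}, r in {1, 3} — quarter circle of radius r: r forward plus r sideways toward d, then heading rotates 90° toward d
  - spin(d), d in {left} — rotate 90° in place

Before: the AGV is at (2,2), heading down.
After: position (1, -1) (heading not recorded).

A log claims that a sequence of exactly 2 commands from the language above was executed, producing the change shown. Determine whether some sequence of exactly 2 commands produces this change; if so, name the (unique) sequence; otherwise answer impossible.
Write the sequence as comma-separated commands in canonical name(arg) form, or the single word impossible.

straight(2), arc(right, 1)

key: running arc(right, 1) before straight(2) would end elsewhere — order is forced
start: at (2,2), heading down
t=1 straight(2) ⇒ at (2,0), heading down
t=2 arc(right, 1) ⇒ at (1,-1), heading left
no other 2-command option fits: unique.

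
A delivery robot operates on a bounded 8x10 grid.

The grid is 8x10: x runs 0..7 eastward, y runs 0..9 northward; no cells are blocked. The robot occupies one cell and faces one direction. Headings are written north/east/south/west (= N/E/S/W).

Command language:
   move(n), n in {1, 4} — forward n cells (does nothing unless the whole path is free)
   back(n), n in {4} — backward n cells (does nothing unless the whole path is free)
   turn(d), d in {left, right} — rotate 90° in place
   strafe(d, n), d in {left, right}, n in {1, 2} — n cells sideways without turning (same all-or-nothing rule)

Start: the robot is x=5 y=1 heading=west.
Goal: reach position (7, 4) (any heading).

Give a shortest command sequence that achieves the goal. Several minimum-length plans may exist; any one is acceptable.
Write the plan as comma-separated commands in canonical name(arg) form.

turn(left), strafe(left, 2), move(1), back(4)

begin: x=5 y=1 heading=west
[1] after turn(left): x=5 y=1 heading=south
[2] after strafe(left, 2): x=7 y=1 heading=south
[3] after move(1): x=7 y=0 heading=south
[4] after back(4): x=7 y=4 heading=south
shorter routes all fall short; 4 is best.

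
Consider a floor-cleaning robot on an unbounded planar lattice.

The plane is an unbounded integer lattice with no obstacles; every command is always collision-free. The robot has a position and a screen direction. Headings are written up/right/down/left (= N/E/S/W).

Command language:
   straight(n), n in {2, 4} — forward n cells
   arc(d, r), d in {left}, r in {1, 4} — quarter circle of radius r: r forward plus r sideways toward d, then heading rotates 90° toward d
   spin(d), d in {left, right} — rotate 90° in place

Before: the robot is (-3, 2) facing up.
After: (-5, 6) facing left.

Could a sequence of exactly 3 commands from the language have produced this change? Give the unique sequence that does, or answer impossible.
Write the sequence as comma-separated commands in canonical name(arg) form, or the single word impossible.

key: order matters: swapping straight(4) and straight(2) lands elsewhere
from: (-3, 2) facing up
1. straight(4) → (-3, 6) facing up
2. spin(left) → (-3, 6) facing left
3. straight(2) → (-5, 6) facing left
all 216 alternatives checked — unique.

straight(4), spin(left), straight(2)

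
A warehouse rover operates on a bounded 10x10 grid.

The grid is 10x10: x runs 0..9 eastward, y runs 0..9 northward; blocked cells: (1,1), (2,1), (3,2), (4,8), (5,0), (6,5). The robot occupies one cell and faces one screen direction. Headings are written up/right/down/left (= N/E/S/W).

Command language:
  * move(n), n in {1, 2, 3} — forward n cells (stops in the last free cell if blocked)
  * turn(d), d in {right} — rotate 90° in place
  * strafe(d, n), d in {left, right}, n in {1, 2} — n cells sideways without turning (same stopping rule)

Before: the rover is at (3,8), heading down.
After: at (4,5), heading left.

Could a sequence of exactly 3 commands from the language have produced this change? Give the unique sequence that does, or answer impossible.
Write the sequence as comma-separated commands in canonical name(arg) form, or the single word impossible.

key: order matters: swapping move(3) and turn(right) lands elsewhere
start: at (3,8), heading down
step 1 (move(3)): at (3,5), heading down
step 2 (strafe(left, 1)): at (4,5), heading down
step 3 (turn(right)): at (4,5), heading left
all 512 alternatives checked — unique.

move(3), strafe(left, 1), turn(right)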